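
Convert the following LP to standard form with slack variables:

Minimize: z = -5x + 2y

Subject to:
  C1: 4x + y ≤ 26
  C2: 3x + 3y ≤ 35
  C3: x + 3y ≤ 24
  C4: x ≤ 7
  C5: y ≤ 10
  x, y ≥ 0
min z = -5x + 2y

s.t.
  4x + y + s1 = 26
  3x + 3y + s2 = 35
  x + 3y + s3 = 24
  x + s4 = 7
  y + s5 = 10
  x, y, s1, s2, s3, s4, s5 ≥ 0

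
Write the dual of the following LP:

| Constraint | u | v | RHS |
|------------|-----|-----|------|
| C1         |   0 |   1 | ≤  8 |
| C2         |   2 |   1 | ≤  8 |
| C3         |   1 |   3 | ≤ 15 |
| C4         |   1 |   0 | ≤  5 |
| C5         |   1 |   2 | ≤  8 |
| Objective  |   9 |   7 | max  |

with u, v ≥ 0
Minimize: z = 8y1 + 8y2 + 15y3 + 5y4 + 8y5

Subject to:
  C1: -2y2 - y3 - y4 - y5 ≤ -9
  C2: -y1 - y2 - 3y3 - 2y5 ≤ -7
  y1, y2, y3, y4, y5 ≥ 0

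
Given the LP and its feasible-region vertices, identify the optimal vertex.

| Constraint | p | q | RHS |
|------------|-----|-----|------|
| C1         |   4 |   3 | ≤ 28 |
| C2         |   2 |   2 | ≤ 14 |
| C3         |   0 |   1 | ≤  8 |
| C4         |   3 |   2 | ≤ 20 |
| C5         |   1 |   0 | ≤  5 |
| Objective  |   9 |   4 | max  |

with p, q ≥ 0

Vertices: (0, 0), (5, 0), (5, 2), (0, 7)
(5, 2) with z = 53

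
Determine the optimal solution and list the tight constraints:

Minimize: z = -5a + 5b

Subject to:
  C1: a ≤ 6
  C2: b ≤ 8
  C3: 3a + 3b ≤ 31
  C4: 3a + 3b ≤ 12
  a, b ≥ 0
Optimal: a = 4, b = 0
Slack at optimum:
  C1: slack = 2
  C2: slack = 8
  C3: slack = 19
  C4: slack = 0 (binding)
  a ≥ 0: a = 4
  b ≥ 0: b = 0 (binding)
Binding constraints: C4, b ≥ 0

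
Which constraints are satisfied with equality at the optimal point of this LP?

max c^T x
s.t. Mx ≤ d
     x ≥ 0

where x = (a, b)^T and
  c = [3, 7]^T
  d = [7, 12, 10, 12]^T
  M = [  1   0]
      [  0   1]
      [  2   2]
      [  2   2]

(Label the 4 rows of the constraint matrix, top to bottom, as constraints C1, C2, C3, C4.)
Optimal: a = 0, b = 5
Slack at optimum:
  C1: slack = 7
  C2: slack = 7
  C3: slack = 0 (binding)
  C4: slack = 2
  a ≥ 0: a = 0 (binding)
  b ≥ 0: b = 5
Binding constraints: C3, a ≥ 0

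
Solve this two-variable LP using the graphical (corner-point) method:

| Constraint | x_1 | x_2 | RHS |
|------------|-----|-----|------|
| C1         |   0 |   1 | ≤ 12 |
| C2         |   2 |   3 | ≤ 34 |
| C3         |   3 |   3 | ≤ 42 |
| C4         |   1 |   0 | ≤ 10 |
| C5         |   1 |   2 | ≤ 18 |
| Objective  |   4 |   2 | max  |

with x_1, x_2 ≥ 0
x_1 = 10, x_2 = 4, z = 48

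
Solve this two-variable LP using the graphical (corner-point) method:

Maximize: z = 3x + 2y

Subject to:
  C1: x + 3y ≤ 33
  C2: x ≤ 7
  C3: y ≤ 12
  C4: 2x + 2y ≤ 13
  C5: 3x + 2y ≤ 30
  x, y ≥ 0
Each vertex is the intersection of two constraint boundaries that also satisfies all remaining constraints:
  x = 0 and y = 0 → (0, 0)
  2x + 2y = 13 and y = 0 → (6.5, 0)
  2x + 2y = 13 and x = 0 → (0, 6.5)

Evaluating z = 3x + 2y at each vertex:
  (0, 0): z = 0
  (6.5, 0): z = 19.5
  (0, 6.5): z = 13

The maximum is at (6.5, 0) with z = 19.5.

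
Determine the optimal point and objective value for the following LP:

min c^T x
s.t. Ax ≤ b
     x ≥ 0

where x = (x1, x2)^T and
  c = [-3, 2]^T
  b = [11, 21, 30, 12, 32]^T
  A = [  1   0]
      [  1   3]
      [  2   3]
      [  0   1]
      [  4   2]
Each vertex is the intersection of two constraint boundaries that also satisfies all remaining constraints:
  x1 = 0 and x2 = 0 → (0, 0)
  4x1 + 2x2 = 32 and x2 = 0 → (8, 0)
  x1 + 3x2 = 21 and 4x1 + 2x2 = 32 → (5.4, 5.2)
  x1 + 3x2 = 21 and x1 = 0 → (0, 7)

Evaluating z = -3x1 + 2x2 at each vertex:
  (0, 0): z = 0
  (8, 0): z = -24
  (5.4, 5.2): z = -5.8
  (0, 7): z = 14

The minimum is at (8, 0) with z = -24.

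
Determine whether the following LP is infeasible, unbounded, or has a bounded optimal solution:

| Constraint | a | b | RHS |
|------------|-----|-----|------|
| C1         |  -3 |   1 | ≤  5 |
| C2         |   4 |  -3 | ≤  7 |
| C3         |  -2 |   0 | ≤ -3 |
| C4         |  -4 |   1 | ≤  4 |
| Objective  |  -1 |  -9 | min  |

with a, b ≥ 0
Feasible point: (2, 1) satisfies every constraint, so the LP is feasible.
Direction d = (1, 3): for each constraint row a, a·d ≤ 0 —
  (-3)(1) + (1)(3) = 0 ≤ 0
  (4)(1) + (-3)(3) = -5 ≤ 0
  (-2)(1) + (0)(3) = -2 ≤ 0
  (-4)(1) + (1)(3) = -1 ≤ 0
and d ≥ 0, so (2, 1) + t·d stays feasible for every t ≥ 0. Along this ray z = -a - 9b changes by -28 per unit t, so z → −∞.

The LP is unbounded; z can be made arbitrarily small.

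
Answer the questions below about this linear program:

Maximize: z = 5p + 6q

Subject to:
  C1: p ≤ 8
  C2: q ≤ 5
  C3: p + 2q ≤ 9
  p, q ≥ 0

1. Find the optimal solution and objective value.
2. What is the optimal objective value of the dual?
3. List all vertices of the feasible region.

1. p = 8, q = 0.5, z = 43
2. 43 (by strong duality, equal to the primal optimum)
3. (0, 0), (8, 0), (8, 0.5), (0, 4.5)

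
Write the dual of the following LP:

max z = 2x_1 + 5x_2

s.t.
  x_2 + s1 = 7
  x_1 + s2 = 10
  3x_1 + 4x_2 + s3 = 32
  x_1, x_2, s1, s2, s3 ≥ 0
Minimize: z = 7y1 + 10y2 + 32y3

Subject to:
  C1: -y2 - 3y3 ≤ -2
  C2: -y1 - 4y3 ≤ -5
  y1, y2, y3 ≥ 0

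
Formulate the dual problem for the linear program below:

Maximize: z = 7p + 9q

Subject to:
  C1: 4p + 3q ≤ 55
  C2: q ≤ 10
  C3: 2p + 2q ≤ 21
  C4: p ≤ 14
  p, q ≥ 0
Minimize: z = 55y1 + 10y2 + 21y3 + 14y4

Subject to:
  C1: -4y1 - 2y3 - y4 ≤ -7
  C2: -3y1 - y2 - 2y3 ≤ -9
  y1, y2, y3, y4 ≥ 0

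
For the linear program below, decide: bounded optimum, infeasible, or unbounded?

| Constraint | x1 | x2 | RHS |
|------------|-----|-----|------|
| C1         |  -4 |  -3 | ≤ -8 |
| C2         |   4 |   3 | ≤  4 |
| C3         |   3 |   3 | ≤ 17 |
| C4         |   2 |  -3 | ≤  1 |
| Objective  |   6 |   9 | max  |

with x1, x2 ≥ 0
C2 requires 4x1 + 3x2 ≤ 4, while C1 (-4x1 - 3x2 ≤ -8) is equivalent to 4x1 + 3x2 ≥ 8. Together they would need 8 ≤ 4x1 + 3x2 ≤ 4, which is impossible since 8 > 4. No point satisfies all constraints.

Infeasible: no point satisfies all constraints simultaneously.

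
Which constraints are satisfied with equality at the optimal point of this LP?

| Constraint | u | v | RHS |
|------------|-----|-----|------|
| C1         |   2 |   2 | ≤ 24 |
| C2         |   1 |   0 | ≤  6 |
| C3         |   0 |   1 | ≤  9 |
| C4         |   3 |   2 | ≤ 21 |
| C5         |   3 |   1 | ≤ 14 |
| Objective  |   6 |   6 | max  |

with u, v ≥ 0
Optimal: u = 1, v = 9
Slack at optimum:
  C1: slack = 4
  C2: slack = 5
  C3: slack = 0 (binding)
  C4: slack = 0 (binding)
  C5: slack = 2
  u ≥ 0: u = 1
  v ≥ 0: v = 9
Binding constraints: C3, C4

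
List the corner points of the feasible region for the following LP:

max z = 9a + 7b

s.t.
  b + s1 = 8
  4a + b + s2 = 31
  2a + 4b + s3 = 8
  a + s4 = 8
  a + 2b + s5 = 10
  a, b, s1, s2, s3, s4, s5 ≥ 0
Each vertex is the intersection of two constraint boundaries that also satisfies all remaining constraints:
  a = 0 and b = 0 → (0, 0)
  2a + 4b = 8 and b = 0 → (4, 0)
  2a + 4b = 8 and a = 0 → (0, 2)

Vertices: (0, 0), (4, 0), (0, 2)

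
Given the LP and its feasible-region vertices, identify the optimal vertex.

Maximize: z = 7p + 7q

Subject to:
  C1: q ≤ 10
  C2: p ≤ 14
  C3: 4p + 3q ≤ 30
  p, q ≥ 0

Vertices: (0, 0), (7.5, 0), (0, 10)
Evaluating z = 7p + 7q at each vertex:
  (0, 0): z = 0
  (7.5, 0): z = 52.5
  (0, 10): z = 70

The largest value is z = 70, attained at (0, 10).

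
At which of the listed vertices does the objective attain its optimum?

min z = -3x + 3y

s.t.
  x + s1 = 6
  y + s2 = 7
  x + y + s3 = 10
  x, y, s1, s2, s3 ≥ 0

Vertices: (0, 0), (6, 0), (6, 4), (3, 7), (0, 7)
(6, 0) with z = -18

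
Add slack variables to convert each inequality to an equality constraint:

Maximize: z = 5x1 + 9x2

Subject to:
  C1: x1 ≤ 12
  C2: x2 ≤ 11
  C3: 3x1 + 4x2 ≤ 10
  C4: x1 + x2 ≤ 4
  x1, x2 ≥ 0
max z = 5x1 + 9x2

s.t.
  x1 + s1 = 12
  x2 + s2 = 11
  3x1 + 4x2 + s3 = 10
  x1 + x2 + s4 = 4
  x1, x2, s1, s2, s3, s4 ≥ 0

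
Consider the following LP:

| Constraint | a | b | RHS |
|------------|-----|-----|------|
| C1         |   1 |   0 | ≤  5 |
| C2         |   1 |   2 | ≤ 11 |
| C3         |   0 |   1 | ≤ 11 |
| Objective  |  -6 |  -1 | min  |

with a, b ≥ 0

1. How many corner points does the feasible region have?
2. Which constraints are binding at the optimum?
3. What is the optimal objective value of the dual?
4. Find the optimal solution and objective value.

1. 4
2. C1, C2
3. -33 (by strong duality, equal to the primal optimum)
4. a = 5, b = 3, z = -33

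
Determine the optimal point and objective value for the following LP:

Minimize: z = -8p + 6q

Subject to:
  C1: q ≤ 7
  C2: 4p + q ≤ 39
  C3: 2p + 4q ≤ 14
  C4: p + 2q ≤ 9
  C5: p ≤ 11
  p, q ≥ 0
p = 7, q = 0, z = -56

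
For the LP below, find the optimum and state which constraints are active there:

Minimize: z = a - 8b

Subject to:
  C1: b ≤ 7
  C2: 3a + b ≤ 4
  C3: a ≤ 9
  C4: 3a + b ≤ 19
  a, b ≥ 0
Optimal: a = 0, b = 4
Binding: C2, a ≥ 0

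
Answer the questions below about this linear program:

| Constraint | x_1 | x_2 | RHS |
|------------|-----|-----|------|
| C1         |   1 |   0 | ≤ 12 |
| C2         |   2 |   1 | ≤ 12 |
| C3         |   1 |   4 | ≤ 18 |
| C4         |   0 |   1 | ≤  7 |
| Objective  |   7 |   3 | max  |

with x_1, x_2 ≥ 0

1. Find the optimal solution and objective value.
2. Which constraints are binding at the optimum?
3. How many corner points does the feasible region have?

1. x_1 = 6, x_2 = 0, z = 42
2. C2, x_2 ≥ 0
3. 4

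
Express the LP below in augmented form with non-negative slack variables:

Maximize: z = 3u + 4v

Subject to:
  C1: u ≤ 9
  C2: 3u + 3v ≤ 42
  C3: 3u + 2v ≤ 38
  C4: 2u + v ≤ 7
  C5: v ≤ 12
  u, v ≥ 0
max z = 3u + 4v

s.t.
  u + s1 = 9
  3u + 3v + s2 = 42
  3u + 2v + s3 = 38
  2u + v + s4 = 7
  v + s5 = 12
  u, v, s1, s2, s3, s4, s5 ≥ 0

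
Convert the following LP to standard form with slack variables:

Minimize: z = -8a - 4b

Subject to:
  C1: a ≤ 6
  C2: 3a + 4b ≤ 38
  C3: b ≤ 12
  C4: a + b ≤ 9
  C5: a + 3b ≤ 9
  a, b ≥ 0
min z = -8a - 4b

s.t.
  a + s1 = 6
  3a + 4b + s2 = 38
  b + s3 = 12
  a + b + s4 = 9
  a + 3b + s5 = 9
  a, b, s1, s2, s3, s4, s5 ≥ 0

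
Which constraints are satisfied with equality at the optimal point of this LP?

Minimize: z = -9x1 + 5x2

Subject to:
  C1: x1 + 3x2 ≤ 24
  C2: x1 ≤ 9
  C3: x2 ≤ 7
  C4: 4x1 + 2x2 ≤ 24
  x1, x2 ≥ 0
Optimal: x1 = 6, x2 = 0
Slack at optimum:
  C1: slack = 18
  C2: slack = 3
  C3: slack = 7
  C4: slack = 0 (binding)
  x1 ≥ 0: x1 = 6
  x2 ≥ 0: x2 = 0 (binding)
Binding constraints: C4, x2 ≥ 0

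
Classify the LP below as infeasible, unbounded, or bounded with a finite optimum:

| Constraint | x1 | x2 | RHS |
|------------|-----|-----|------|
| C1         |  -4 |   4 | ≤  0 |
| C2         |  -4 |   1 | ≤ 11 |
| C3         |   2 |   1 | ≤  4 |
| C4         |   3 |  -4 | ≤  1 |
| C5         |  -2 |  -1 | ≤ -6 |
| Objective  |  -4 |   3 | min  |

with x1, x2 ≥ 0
C3 requires 2x1 + x2 ≤ 4, while C5 (-2x1 - x2 ≤ -6) is equivalent to 2x1 + x2 ≥ 6. Together they would need 6 ≤ 2x1 + x2 ≤ 4, which is impossible since 6 > 4. No point satisfies all constraints.

Infeasible — the constraint set is empty.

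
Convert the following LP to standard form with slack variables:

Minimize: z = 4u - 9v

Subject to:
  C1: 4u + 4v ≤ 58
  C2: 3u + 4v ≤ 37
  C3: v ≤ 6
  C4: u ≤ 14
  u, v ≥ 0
min z = 4u - 9v

s.t.
  4u + 4v + s1 = 58
  3u + 4v + s2 = 37
  v + s3 = 6
  u + s4 = 14
  u, v, s1, s2, s3, s4 ≥ 0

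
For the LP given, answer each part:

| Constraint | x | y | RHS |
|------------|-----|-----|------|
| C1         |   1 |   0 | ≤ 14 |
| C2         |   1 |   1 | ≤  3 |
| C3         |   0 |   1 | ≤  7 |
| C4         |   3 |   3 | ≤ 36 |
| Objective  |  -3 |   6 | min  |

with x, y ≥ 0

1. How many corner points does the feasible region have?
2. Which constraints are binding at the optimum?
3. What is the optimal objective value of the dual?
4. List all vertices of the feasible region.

1. 3
2. C2, y ≥ 0
3. -9 (by strong duality, equal to the primal optimum)
4. (0, 0), (3, 0), (0, 3)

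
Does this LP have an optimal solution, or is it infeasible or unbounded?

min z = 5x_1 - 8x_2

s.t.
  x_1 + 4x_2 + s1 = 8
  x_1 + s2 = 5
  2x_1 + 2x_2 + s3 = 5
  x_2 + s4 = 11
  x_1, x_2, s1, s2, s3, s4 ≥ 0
The point (0, 2) satisfies every constraint, so the LP is feasible; the constraints give x_1 ≤ 5 and x_2 ≤ 11, which with x_1, x_2 ≥ 0 keep the feasible region inside a bounded box. A feasible, bounded LP attains a finite optimum at a vertex.

Evaluating z = 5x_1 - 8x_2 at each vertex:
  (0, 0): z = 0
  (2.5, 0): z = 12.5
  (0.6667, 1.833): z = -11.33
  (0, 2): z = -16

Feasible with finite optimum z* = -16 at (0, 2).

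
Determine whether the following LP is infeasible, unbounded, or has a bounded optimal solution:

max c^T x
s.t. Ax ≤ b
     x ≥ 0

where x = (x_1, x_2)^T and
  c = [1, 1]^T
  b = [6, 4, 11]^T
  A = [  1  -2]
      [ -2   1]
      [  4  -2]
Feasible point: (0, 0) satisfies every constraint, so the LP is feasible.
Direction d = (1, 2): for each constraint row a, a·d ≤ 0 —
  (1)(1) + (-2)(2) = -3 ≤ 0
  (-2)(1) + (1)(2) = 0 ≤ 0
  (4)(1) + (-2)(2) = 0 ≤ 0
and d ≥ 0, so (0, 0) + t·d stays feasible for every t ≥ 0. Along this ray z = x_1 + x_2 changes by 3 per unit t, so z → +∞.

The LP is unbounded; z can be made arbitrarily large.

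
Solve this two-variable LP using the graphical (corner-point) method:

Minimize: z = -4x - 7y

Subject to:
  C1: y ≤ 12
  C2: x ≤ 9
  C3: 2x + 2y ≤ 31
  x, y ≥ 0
Each vertex is the intersection of two constraint boundaries that also satisfies all remaining constraints:
  x = 0 and y = 0 → (0, 0)
  x = 9 and y = 0 → (9, 0)
  x = 9 and 2x + 2y = 31 → (9, 6.5)
  y = 12 and 2x + 2y = 31 → (3.5, 12)
  y = 12 and x = 0 → (0, 12)

Evaluating z = -4x - 7y at each vertex:
  (0, 0): z = 0
  (9, 0): z = -36
  (9, 6.5): z = -81.5
  (3.5, 12): z = -98
  (0, 12): z = -84

The minimum is at (3.5, 12) with z = -98.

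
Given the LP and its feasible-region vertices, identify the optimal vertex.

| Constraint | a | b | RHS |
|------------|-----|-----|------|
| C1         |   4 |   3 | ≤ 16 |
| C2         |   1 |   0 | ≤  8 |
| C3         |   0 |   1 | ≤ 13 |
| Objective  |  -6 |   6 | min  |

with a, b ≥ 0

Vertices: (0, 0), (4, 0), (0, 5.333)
Evaluating z = -6a + 6b at each vertex:
  (0, 0): z = 0
  (4, 0): z = -24
  (0, 5.333): z = 32

The smallest value is z = -24, attained at (4, 0).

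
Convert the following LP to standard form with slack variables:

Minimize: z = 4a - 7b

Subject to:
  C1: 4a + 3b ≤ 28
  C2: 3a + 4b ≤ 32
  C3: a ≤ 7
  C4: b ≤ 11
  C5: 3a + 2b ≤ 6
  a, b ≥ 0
min z = 4a - 7b

s.t.
  4a + 3b + s1 = 28
  3a + 4b + s2 = 32
  a + s3 = 7
  b + s4 = 11
  3a + 2b + s5 = 6
  a, b, s1, s2, s3, s4, s5 ≥ 0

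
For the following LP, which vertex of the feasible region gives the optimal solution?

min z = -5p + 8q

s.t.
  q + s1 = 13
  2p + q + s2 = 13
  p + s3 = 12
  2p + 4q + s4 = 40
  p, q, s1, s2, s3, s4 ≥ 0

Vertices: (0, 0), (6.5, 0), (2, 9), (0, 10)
Evaluating z = -5p + 8q at each vertex:
  (0, 0): z = 0
  (6.5, 0): z = -32.5
  (2, 9): z = 62
  (0, 10): z = 80

The smallest value is z = -32.5, attained at (6.5, 0).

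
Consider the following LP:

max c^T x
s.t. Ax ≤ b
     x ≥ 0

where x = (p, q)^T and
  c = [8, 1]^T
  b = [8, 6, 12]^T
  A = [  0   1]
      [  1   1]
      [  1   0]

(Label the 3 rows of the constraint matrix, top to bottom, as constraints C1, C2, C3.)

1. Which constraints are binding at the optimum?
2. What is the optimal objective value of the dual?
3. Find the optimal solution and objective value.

1. C2, q ≥ 0
2. 48 (by strong duality, equal to the primal optimum)
3. p = 6, q = 0, z = 48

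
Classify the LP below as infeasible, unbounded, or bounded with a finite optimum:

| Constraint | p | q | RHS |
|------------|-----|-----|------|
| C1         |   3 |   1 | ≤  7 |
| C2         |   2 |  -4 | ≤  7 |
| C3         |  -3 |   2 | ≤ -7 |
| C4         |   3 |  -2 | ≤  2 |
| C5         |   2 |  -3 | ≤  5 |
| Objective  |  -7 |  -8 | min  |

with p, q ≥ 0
C4 requires 3p - 2q ≤ 2, while C3 (-3p + 2q ≤ -7) is equivalent to 3p - 2q ≥ 7. Together they would need 7 ≤ 3p - 2q ≤ 2, which is impossible since 7 > 2. No point satisfies all constraints.

Infeasible: no point satisfies all constraints simultaneously.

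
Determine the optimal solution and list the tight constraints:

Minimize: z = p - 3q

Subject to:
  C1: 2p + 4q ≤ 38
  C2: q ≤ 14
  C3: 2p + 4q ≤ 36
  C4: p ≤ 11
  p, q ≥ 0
Optimal: p = 0, q = 9
Slack at optimum:
  C1: slack = 2
  C2: slack = 5
  C3: slack = 0 (binding)
  C4: slack = 11
  p ≥ 0: p = 0 (binding)
  q ≥ 0: q = 9
Binding constraints: C3, p ≥ 0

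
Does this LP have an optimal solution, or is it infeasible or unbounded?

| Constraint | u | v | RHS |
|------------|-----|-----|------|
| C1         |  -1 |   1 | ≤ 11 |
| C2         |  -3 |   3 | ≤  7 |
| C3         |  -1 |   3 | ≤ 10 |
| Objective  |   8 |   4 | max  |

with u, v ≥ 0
Feasible point: (0, 0) satisfies every constraint, so the LP is feasible.
Direction d = (1, 0): for each constraint row a, a·d ≤ 0 —
  (-1)(1) + (1)(0) = -1 ≤ 0
  (-3)(1) + (3)(0) = -3 ≤ 0
  (-1)(1) + (3)(0) = -1 ≤ 0
and d ≥ 0, so (0, 0) + t·d stays feasible for every t ≥ 0. Along this ray z = 8u + 4v changes by 8 per unit t, so z → +∞.

The LP is unbounded; z can be made arbitrarily large.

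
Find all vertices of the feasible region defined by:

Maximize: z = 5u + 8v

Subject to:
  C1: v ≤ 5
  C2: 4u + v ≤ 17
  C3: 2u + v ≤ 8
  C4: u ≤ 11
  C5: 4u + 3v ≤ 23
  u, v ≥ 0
Each vertex is the intersection of two constraint boundaries that also satisfies all remaining constraints:
  u = 0 and v = 0 → (0, 0)
  2u + v = 8 and v = 0 → (4, 0)
  v = 5 and 2u + v = 8 → (1.5, 5)
  v = 5 and u = 0 → (0, 5)

Vertices: (0, 0), (4, 0), (1.5, 5), (0, 5)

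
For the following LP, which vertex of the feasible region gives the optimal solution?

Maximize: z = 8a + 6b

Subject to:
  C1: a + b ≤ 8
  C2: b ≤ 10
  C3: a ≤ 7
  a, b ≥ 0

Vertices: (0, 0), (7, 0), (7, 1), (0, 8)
(7, 1) with z = 62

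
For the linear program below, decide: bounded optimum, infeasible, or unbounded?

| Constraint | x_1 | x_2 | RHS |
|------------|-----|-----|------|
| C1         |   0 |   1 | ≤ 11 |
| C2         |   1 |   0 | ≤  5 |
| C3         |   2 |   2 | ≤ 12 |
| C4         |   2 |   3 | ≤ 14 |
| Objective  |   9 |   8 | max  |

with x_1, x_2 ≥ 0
The point (5, 1) satisfies every constraint, so the LP is feasible; the constraints give x_1 ≤ 5 and x_2 ≤ 11, which with x_1, x_2 ≥ 0 keep the feasible region inside a bounded box. A feasible, bounded LP attains a finite optimum at a vertex.

Bounded optimum: z* = 53 at (5, 1).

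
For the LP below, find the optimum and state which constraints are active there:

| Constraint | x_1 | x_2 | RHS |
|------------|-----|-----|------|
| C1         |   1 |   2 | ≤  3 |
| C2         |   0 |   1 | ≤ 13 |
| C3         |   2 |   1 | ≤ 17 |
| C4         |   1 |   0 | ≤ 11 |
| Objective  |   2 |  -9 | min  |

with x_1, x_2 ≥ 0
Optimal: x_1 = 0, x_2 = 1.5
Binding: C1, x_1 ≥ 0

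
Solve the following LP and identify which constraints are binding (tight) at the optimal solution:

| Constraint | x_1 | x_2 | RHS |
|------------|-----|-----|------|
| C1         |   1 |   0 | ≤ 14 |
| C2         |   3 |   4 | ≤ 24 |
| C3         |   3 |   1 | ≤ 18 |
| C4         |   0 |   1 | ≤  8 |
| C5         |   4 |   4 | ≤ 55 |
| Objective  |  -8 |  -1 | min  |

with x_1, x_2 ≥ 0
Optimal: x_1 = 6, x_2 = 0
Binding: C3, x_2 ≥ 0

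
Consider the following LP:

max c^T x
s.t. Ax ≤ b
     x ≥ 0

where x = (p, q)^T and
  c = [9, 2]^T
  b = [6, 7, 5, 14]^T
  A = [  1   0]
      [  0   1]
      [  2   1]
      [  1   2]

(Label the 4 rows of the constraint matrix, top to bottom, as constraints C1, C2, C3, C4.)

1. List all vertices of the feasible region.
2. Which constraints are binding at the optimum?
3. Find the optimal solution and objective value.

1. (0, 0), (2.5, 0), (0, 5)
2. C3, q ≥ 0
3. p = 2.5, q = 0, z = 22.5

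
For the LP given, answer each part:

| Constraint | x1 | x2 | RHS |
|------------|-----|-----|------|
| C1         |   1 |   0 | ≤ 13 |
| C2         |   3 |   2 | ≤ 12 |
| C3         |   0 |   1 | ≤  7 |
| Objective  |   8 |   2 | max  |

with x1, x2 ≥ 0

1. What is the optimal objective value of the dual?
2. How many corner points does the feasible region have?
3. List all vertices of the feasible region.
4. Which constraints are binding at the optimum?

1. 32 (by strong duality, equal to the primal optimum)
2. 3
3. (0, 0), (4, 0), (0, 6)
4. C2, x2 ≥ 0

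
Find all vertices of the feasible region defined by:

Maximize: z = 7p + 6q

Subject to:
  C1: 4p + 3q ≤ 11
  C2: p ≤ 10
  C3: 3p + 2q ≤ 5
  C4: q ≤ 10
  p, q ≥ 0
Each vertex is the intersection of two constraint boundaries that also satisfies all remaining constraints:
  p = 0 and q = 0 → (0, 0)
  3p + 2q = 5 and q = 0 → (1.667, 0)
  3p + 2q = 5 and p = 0 → (0, 2.5)

Vertices: (0, 0), (1.667, 0), (0, 2.5)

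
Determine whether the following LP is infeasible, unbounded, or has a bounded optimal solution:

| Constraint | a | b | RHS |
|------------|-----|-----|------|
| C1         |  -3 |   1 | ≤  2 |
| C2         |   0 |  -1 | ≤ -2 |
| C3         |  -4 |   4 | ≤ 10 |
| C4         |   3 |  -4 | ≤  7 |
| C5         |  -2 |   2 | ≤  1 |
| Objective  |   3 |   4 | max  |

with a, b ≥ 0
Feasible point: (2, 2) satisfies every constraint, so the LP is feasible.
Direction d = (1, 1): for each constraint row a, a·d ≤ 0 —
  (-3)(1) + (1)(1) = -2 ≤ 0
  (0)(1) + (-1)(1) = -1 ≤ 0
  (-4)(1) + (4)(1) = 0 ≤ 0
  (3)(1) + (-4)(1) = -1 ≤ 0
  (-2)(1) + (2)(1) = 0 ≤ 0
and d ≥ 0, so (2, 2) + t·d stays feasible for every t ≥ 0. Along this ray z = 3a + 4b changes by 7 per unit t, so z → +∞.

Unbounded — the objective can increase without bound over the feasible region.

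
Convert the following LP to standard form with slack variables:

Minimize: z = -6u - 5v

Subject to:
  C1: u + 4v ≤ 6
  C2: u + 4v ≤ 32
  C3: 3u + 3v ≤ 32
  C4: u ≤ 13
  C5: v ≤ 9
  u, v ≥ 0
min z = -6u - 5v

s.t.
  u + 4v + s1 = 6
  u + 4v + s2 = 32
  3u + 3v + s3 = 32
  u + s4 = 13
  v + s5 = 9
  u, v, s1, s2, s3, s4, s5 ≥ 0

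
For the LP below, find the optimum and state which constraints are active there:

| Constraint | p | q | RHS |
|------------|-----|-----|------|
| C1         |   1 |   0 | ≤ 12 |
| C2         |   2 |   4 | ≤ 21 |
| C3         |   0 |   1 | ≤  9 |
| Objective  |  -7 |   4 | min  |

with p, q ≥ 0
Optimal: p = 10.5, q = 0
Slack at optimum:
  C1: slack = 1.5
  C2: slack = 0 (binding)
  C3: slack = 9
  p ≥ 0: p = 10.5
  q ≥ 0: q = 0 (binding)
Binding constraints: C2, q ≥ 0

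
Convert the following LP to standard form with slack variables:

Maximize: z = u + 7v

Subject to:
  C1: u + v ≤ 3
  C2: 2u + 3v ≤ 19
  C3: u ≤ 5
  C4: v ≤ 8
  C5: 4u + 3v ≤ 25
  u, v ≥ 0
max z = u + 7v

s.t.
  u + v + s1 = 3
  2u + 3v + s2 = 19
  u + s3 = 5
  v + s4 = 8
  4u + 3v + s5 = 25
  u, v, s1, s2, s3, s4, s5 ≥ 0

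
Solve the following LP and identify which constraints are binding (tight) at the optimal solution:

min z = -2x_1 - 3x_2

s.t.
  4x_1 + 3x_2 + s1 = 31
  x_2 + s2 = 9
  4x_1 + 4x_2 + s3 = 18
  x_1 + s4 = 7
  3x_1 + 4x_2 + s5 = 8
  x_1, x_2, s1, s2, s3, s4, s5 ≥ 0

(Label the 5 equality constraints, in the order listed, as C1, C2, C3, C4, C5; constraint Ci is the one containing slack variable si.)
Optimal: x_1 = 0, x_2 = 2
Binding: C5, x_1 ≥ 0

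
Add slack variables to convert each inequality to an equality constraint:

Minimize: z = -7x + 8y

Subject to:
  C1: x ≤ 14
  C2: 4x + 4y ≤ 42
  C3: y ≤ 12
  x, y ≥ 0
min z = -7x + 8y

s.t.
  x + s1 = 14
  4x + 4y + s2 = 42
  y + s3 = 12
  x, y, s1, s2, s3 ≥ 0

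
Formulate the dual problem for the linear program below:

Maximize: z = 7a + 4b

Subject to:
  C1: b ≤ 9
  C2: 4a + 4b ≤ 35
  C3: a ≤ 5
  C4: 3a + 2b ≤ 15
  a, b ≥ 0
Minimize: z = 9y1 + 35y2 + 5y3 + 15y4

Subject to:
  C1: -4y2 - y3 - 3y4 ≤ -7
  C2: -y1 - 4y2 - 2y4 ≤ -4
  y1, y2, y3, y4 ≥ 0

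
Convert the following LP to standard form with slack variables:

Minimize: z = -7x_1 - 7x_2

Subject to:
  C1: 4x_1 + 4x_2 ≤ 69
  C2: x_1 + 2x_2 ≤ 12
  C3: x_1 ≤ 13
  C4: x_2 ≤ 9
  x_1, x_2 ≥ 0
min z = -7x_1 - 7x_2

s.t.
  4x_1 + 4x_2 + s1 = 69
  x_1 + 2x_2 + s2 = 12
  x_1 + s3 = 13
  x_2 + s4 = 9
  x_1, x_2, s1, s2, s3, s4 ≥ 0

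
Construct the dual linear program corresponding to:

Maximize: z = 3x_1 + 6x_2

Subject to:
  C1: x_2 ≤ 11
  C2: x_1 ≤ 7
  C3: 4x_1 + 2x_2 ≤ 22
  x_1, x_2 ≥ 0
Minimize: z = 11y1 + 7y2 + 22y3

Subject to:
  C1: -y2 - 4y3 ≤ -3
  C2: -y1 - 2y3 ≤ -6
  y1, y2, y3 ≥ 0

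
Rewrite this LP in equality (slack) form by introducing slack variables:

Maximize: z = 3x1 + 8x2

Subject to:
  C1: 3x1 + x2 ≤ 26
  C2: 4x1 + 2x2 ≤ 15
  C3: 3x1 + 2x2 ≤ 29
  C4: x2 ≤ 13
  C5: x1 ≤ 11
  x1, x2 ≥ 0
max z = 3x1 + 8x2

s.t.
  3x1 + x2 + s1 = 26
  4x1 + 2x2 + s2 = 15
  3x1 + 2x2 + s3 = 29
  x2 + s4 = 13
  x1 + s5 = 11
  x1, x2, s1, s2, s3, s4, s5 ≥ 0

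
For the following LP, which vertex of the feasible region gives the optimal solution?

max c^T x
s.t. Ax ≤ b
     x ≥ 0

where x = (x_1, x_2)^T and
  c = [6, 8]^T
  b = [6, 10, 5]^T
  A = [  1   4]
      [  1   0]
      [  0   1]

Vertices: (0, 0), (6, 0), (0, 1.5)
Evaluating z = 6x_1 + 8x_2 at each vertex:
  (0, 0): z = 0
  (6, 0): z = 36
  (0, 1.5): z = 12

The largest value is z = 36, attained at (6, 0).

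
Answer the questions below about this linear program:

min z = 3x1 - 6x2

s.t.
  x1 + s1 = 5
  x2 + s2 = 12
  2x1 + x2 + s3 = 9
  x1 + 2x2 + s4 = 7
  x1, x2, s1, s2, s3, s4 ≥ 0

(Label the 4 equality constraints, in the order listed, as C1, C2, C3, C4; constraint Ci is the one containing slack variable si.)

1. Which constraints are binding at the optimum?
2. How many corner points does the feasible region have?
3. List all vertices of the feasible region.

1. C4, x1 ≥ 0
2. 4
3. (0, 0), (4.5, 0), (3.667, 1.667), (0, 3.5)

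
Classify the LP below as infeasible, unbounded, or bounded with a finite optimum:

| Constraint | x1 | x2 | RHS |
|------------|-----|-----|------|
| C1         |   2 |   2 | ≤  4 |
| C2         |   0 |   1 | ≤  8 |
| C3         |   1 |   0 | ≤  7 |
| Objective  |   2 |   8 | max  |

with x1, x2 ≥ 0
The point (0, 2) satisfies every constraint, so the LP is feasible; the constraints give x1 ≤ 7 and x2 ≤ 8, which with x1, x2 ≥ 0 keep the feasible region inside a bounded box. A feasible, bounded LP attains a finite optimum at a vertex.

Evaluating z = 2x1 + 8x2 at each vertex:
  (0, 0): z = 0
  (2, 0): z = 4
  (0, 2): z = 16

The LP has an optimal solution: (0, 2) with z = 16.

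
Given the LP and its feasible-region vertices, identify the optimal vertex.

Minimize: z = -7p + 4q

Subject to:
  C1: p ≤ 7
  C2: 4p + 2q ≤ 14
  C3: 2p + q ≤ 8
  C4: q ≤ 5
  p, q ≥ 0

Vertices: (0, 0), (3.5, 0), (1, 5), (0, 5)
Evaluating z = -7p + 4q at each vertex:
  (0, 0): z = 0
  (3.5, 0): z = -24.5
  (1, 5): z = 13
  (0, 5): z = 20

The smallest value is z = -24.5, attained at (3.5, 0).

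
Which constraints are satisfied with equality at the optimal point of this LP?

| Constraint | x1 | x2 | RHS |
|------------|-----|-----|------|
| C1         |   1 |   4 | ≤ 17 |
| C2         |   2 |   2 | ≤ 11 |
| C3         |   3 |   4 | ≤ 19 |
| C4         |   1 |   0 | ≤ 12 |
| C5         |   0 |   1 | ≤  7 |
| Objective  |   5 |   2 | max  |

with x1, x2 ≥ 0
Optimal: x1 = 5.5, x2 = 0
Slack at optimum:
  C1: slack = 11.5
  C2: slack = 0 (binding)
  C3: slack = 2.5
  C4: slack = 6.5
  C5: slack = 7
  x1 ≥ 0: x1 = 5.5
  x2 ≥ 0: x2 = 0 (binding)
Binding constraints: C2, x2 ≥ 0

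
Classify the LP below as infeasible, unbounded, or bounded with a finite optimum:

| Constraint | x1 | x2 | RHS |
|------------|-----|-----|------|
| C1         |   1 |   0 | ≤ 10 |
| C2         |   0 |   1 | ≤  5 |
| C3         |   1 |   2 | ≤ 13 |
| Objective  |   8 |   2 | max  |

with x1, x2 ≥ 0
The point (10, 1.5) satisfies every constraint, so the LP is feasible; the constraints give x1 ≤ 10 and x2 ≤ 5, which with x1, x2 ≥ 0 keep the feasible region inside a bounded box. A feasible, bounded LP attains a finite optimum at a vertex.

Evaluating z = 8x1 + 2x2 at each vertex:
  (0, 0): z = 0
  (10, 0): z = 80
  (10, 1.5): z = 83
  (3, 5): z = 34
  (0, 5): z = 10

Feasible with finite optimum z* = 83 at (10, 1.5).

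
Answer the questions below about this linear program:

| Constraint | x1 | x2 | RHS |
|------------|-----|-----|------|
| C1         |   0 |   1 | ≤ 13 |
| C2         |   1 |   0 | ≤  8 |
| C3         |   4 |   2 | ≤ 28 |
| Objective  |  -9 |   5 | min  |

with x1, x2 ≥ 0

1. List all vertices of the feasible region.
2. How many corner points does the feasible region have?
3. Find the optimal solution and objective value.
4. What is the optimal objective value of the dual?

1. (0, 0), (7, 0), (0.5, 13), (0, 13)
2. 4
3. x1 = 7, x2 = 0, z = -63
4. -63 (by strong duality, equal to the primal optimum)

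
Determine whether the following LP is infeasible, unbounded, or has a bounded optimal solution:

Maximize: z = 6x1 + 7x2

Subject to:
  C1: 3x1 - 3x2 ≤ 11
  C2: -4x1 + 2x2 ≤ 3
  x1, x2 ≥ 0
Feasible point: (0, 0) satisfies every constraint, so the LP is feasible.
Direction d = (1, 1): for each constraint row a, a·d ≤ 0 —
  (3)(1) + (-3)(1) = 0 ≤ 0
  (-4)(1) + (2)(1) = -2 ≤ 0
and d ≥ 0, so (0, 0) + t·d stays feasible for every t ≥ 0. Along this ray z = 6x1 + 7x2 changes by 13 per unit t, so z → +∞.

Unbounded: there is a feasible ray along which z → +∞.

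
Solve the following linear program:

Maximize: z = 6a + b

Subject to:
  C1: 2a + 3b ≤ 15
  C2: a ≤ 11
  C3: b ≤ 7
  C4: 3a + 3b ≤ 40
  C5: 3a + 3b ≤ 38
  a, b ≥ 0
a = 7.5, b = 0, z = 45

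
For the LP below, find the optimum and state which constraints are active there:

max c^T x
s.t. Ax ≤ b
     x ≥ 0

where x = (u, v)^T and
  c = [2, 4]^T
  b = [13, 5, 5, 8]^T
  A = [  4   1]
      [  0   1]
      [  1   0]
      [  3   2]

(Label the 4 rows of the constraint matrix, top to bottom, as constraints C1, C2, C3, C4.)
Optimal: u = 0, v = 4
Slack at optimum:
  C1: slack = 9
  C2: slack = 1
  C3: slack = 5
  C4: slack = 0 (binding)
  u ≥ 0: u = 0 (binding)
  v ≥ 0: v = 4
Binding constraints: C4, u ≥ 0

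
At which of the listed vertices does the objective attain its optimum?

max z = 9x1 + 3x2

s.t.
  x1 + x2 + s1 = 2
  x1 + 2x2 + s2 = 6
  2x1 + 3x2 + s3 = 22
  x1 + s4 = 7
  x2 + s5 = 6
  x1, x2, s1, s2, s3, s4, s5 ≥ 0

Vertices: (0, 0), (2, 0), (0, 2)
Evaluating z = 9x1 + 3x2 at each vertex:
  (0, 0): z = 0
  (2, 0): z = 18
  (0, 2): z = 6

The largest value is z = 18, attained at (2, 0).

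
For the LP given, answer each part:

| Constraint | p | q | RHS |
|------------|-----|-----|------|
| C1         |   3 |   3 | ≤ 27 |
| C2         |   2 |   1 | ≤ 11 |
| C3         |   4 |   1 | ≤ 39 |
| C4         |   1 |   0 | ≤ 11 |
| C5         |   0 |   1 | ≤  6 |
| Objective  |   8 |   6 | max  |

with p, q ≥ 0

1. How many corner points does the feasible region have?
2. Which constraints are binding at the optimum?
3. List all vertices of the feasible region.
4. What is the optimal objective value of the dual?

1. 4
2. C2, C5
3. (0, 0), (5.5, 0), (2.5, 6), (0, 6)
4. 56 (by strong duality, equal to the primal optimum)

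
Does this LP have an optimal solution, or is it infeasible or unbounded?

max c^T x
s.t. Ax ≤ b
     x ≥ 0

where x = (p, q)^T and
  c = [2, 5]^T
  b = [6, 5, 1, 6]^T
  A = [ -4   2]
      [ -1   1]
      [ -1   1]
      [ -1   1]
Feasible point: (0, 0) satisfies every constraint, so the LP is feasible.
Direction d = (1, 0): for each constraint row a, a·d ≤ 0 —
  (-4)(1) + (2)(0) = -4 ≤ 0
  (-1)(1) + (1)(0) = -1 ≤ 0
  (-1)(1) + (1)(0) = -1 ≤ 0
  (-1)(1) + (1)(0) = -1 ≤ 0
and d ≥ 0, so (0, 0) + t·d stays feasible for every t ≥ 0. Along this ray z = 2p + 5q changes by 2 per unit t, so z → +∞.

The LP is unbounded; z can be made arbitrarily large.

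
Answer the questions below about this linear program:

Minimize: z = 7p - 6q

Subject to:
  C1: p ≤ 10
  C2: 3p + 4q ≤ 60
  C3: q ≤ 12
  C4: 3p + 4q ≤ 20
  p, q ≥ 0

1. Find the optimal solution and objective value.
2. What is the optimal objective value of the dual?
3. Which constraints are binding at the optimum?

1. p = 0, q = 5, z = -30
2. -30 (by strong duality, equal to the primal optimum)
3. C4, p ≥ 0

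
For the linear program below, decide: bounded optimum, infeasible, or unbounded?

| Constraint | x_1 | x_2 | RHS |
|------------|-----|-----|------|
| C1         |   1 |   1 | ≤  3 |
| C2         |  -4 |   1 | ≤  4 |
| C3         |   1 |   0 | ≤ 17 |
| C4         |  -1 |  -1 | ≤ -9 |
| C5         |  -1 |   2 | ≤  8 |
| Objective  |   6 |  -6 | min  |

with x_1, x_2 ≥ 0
C1 requires x_1 + x_2 ≤ 3, while C4 (-x_1 - x_2 ≤ -9) is equivalent to x_1 + x_2 ≥ 9. Together they would need 9 ≤ x_1 + x_2 ≤ 3, which is impossible since 9 > 3. No point satisfies all constraints.

Infeasible — the constraint set is empty.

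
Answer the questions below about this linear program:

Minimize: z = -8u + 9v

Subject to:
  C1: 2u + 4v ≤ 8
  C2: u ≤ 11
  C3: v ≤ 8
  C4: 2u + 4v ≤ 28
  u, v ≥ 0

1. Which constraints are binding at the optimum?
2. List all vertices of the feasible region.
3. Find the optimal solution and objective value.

1. C1, v ≥ 0
2. (0, 0), (4, 0), (0, 2)
3. u = 4, v = 0, z = -32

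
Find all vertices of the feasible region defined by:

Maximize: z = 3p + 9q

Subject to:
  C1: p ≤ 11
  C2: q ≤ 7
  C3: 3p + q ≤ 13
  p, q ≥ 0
Each vertex is the intersection of two constraint boundaries that also satisfies all remaining constraints:
  p = 0 and q = 0 → (0, 0)
  3p + q = 13 and q = 0 → (4.333, 0)
  q = 7 and 3p + q = 13 → (2, 7)
  q = 7 and p = 0 → (0, 7)

Vertices: (0, 0), (4.333, 0), (2, 7), (0, 7)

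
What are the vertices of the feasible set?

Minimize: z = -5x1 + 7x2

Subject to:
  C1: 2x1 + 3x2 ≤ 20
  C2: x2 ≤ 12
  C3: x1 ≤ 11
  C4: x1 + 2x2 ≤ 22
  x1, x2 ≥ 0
Each vertex is the intersection of two constraint boundaries that also satisfies all remaining constraints:
  x1 = 0 and x2 = 0 → (0, 0)
  2x1 + 3x2 = 20 and x2 = 0 → (10, 0)
  2x1 + 3x2 = 20 and x1 = 0 → (0, 6.667)

Vertices: (0, 0), (10, 0), (0, 6.667)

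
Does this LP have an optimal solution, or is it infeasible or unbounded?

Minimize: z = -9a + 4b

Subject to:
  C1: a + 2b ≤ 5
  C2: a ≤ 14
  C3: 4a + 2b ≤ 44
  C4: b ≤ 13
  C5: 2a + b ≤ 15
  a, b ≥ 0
The point (5, 0) satisfies every constraint, so the LP is feasible; the constraints give a ≤ 14 and b ≤ 13, which with a, b ≥ 0 keep the feasible region inside a bounded box. A feasible, bounded LP attains a finite optimum at a vertex.

Evaluating z = -9a + 4b at each vertex:
  (0, 0): z = 0
  (5, 0): z = -45
  (0, 2.5): z = 10

Bounded optimum: z* = -45 at (5, 0).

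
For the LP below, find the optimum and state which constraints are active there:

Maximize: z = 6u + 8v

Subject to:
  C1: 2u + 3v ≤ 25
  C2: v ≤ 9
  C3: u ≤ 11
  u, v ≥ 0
Optimal: u = 11, v = 1
Binding: C1, C3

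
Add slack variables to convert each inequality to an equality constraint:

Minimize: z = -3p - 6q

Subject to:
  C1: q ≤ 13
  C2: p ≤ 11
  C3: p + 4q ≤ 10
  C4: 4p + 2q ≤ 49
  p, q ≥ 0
min z = -3p - 6q

s.t.
  q + s1 = 13
  p + s2 = 11
  p + 4q + s3 = 10
  4p + 2q + s4 = 49
  p, q, s1, s2, s3, s4 ≥ 0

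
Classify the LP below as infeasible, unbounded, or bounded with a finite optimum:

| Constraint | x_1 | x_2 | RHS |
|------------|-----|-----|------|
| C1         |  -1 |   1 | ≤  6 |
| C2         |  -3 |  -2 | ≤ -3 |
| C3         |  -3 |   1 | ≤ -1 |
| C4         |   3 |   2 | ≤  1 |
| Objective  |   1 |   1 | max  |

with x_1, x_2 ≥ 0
C4 requires 3x_1 + 2x_2 ≤ 1, while C2 (-3x_1 - 2x_2 ≤ -3) is equivalent to 3x_1 + 2x_2 ≥ 3. Together they would need 3 ≤ 3x_1 + 2x_2 ≤ 1, which is impossible since 3 > 1. No point satisfies all constraints.

Infeasible — the constraint set is empty.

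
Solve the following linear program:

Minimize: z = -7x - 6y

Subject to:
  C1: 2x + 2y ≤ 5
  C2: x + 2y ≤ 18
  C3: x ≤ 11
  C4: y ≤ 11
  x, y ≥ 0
x = 2.5, y = 0, z = -17.5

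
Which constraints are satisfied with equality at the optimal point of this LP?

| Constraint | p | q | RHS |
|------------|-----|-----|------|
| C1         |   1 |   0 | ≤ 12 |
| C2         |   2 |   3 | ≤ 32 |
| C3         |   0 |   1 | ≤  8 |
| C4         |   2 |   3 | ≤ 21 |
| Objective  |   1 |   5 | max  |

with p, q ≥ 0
Optimal: p = 0, q = 7
Slack at optimum:
  C1: slack = 12
  C2: slack = 11
  C3: slack = 1
  C4: slack = 0 (binding)
  p ≥ 0: p = 0 (binding)
  q ≥ 0: q = 7
Binding constraints: C4, p ≥ 0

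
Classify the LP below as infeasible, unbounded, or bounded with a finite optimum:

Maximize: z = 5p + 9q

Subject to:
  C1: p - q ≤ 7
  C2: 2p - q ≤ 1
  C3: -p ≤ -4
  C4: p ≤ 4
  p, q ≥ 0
Feasible point: (4, 7) satisfies every constraint, so the LP is feasible.
Direction d = (0, 1): for each constraint row a, a·d ≤ 0 —
  (1)(0) + (-1)(1) = -1 ≤ 0
  (2)(0) + (-1)(1) = -1 ≤ 0
  (-1)(0) + (0)(1) = 0 ≤ 0
  (1)(0) + (0)(1) = 0 ≤ 0
and d ≥ 0, so (4, 7) + t·d stays feasible for every t ≥ 0. Along this ray z = 5p + 9q changes by 9 per unit t, so z → +∞.

The LP is unbounded; z can be made arbitrarily large.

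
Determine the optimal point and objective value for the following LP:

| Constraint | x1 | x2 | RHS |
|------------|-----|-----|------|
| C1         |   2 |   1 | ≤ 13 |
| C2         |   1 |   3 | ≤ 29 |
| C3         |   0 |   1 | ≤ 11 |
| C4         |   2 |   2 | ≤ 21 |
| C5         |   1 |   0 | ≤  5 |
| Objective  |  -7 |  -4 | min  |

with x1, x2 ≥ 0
Each vertex is the intersection of two constraint boundaries that also satisfies all remaining constraints:
  x1 = 0 and x2 = 0 → (0, 0)
  x1 = 5 and x2 = 0 → (5, 0)
  2x1 + x2 = 13 and x1 = 5 → (5, 3)
  2x1 + x2 = 13 and 2x1 + 2x2 = 21 → (2.5, 8)
  x1 + 3x2 = 29 and 2x1 + 2x2 = 21 → (1.25, 9.25)
  x1 + 3x2 = 29 and x1 = 0 → (0, 9.667)

Evaluating z = -7x1 - 4x2 at each vertex:
  (0, 0): z = 0
  (5, 0): z = -35
  (5, 3): z = -47
  (2.5, 8): z = -49.5
  (1.25, 9.25): z = -45.75
  (0, 9.667): z = -38.67

The minimum is at (2.5, 8) with z = -49.5.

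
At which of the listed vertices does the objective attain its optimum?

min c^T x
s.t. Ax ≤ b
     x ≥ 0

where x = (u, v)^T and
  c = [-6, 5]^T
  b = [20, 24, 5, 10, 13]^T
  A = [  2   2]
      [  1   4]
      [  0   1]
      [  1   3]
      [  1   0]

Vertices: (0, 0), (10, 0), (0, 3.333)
Evaluating z = -6u + 5v at each vertex:
  (0, 0): z = 0
  (10, 0): z = -60
  (0, 3.333): z = 16.67

The smallest value is z = -60, attained at (10, 0).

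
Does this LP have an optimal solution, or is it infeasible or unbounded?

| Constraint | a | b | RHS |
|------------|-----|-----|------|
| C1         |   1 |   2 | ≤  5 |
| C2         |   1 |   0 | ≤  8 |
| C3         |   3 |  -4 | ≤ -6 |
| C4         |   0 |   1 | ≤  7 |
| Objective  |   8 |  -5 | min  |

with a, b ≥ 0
The point (0, 2.5) satisfies every constraint, so the LP is feasible; the constraints give a ≤ 8 and b ≤ 7, which with a, b ≥ 0 keep the feasible region inside a bounded box. A feasible, bounded LP attains a finite optimum at a vertex.

Evaluating z = 8a - 5b at each vertex:
  (0, 1.5): z = -7.5
  (0.8, 2.1): z = -4.1
  (0, 2.5): z = -12.5

The LP has an optimal solution: (0, 2.5) with z = -12.5.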